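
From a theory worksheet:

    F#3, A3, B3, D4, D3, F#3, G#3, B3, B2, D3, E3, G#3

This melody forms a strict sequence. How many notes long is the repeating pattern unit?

4

Try groups of 4 (3 cells in 12 notes):
F#3 A3 B3 D4 | D3 F#3 G#3 B3 | B2 D3 E3 G#3
Every group is a transposition down a 3rd of the one before; no shorter unit works.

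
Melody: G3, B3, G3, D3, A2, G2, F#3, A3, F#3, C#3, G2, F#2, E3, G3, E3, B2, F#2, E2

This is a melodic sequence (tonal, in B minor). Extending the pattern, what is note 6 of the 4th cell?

With 6-note cells, note 6 of each statement runs G2, F#2, E2.
From E2, down a 2nd gives D2.

D2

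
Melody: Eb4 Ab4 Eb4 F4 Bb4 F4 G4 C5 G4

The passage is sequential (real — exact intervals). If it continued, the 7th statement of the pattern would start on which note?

D#5

Unit = 3 notes; the statements start on Eb4, F4, G4, moving up a 2nd each time.
Continuing: A4 → B4 → C#5 → D#5. Statement 7 starts on D#5.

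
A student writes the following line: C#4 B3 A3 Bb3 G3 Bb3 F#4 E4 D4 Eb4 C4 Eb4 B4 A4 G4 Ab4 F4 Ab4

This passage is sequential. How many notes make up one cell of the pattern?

18 notes total. Splitting into 3 groups of 6:
C#4 B3 A3 Bb3 G3 Bb3 | F#4 E4 D4 Eb4 C4 Eb4 | B4 A4 G4 Ab4 F4 Ab4
Every group is a transposition up a 4th of the one before; no shorter unit works.

6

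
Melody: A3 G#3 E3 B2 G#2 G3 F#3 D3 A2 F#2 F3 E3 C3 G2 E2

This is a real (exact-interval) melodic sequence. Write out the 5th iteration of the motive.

Taking 5-note groups, the heads are A3, G3, F3: the pattern moves down a 2nd.
Extending down a 2nd: Eb3 → Db3.
From Db3 the exact shape gives Db3 C3 Ab2 Eb2 C2.

Db3 C3 Ab2 Eb2 C2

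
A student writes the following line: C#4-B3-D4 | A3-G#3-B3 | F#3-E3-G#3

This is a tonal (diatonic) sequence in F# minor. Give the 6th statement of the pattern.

The 3-note cells begin on C#4, A3, F#3 — each down a 3rd from the last.
Continuing the starts: D3 → B2 → G#2.
Statement 6 starts on G#2 and keeps the same diatonic contour: G#2 F#2 A2.

G#2 F#2 A2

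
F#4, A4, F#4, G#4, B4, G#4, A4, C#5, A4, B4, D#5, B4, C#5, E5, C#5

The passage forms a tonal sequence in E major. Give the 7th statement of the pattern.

E5 G#5 E5

The 3-note cells begin on F#4, G#4, A4, B4, C#5 — each up a 2nd from the last.
Continuing the starts: D#5 → E5.
From E5 the diatonic shape gives E5 G#5 E5.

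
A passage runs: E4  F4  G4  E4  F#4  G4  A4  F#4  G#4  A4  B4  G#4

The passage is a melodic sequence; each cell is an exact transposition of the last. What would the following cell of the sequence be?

Taking 4-note groups, the heads are E4, F#4, G#4: the pattern moves up a 2nd.
So cell 4 is A#4 B4 C#5 A#4.

A#4 B4 C#5 A#4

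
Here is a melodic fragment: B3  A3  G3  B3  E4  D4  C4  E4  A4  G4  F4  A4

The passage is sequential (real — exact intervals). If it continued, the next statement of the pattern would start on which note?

D5

The 4-note cells begin on B3, E4, A4 — each up a 4th from the last.
The next head, up a 4th from A4, is D5.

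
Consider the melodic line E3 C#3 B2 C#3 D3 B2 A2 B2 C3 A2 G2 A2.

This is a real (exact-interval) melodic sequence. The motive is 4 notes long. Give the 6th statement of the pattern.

With a 4-note motive the entries are E3, D3, C3, each down a 2nd from the previous.
Continuing the starts: Bb2 → Ab2 → Gb2.
From Gb2 the exact shape gives Gb2 Eb2 Db2 Eb2.

Gb2 Eb2 Db2 Eb2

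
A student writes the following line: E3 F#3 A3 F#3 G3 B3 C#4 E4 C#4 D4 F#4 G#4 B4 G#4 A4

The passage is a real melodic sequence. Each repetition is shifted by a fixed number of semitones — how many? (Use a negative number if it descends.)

7

With a 5-note motive the entries are E3, B3, F#4, each up a 5th from the previous.
E3 to B3 spans +7 semitones.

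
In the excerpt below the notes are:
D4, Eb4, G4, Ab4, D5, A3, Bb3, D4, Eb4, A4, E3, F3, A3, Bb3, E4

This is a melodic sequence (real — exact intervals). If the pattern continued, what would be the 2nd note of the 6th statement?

Grouping in 5s, the 2nd note of each cell is Eb4, Bb3, F3.
Extending down a 4th: C3 → G2 → D2.

D2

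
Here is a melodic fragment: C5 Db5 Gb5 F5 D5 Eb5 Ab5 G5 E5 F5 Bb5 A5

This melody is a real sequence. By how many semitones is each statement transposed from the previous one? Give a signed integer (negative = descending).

With a 4-note motive the entries are C5, D5, E5, each up a 2nd from the previous.
C5→D5 is 74 − 72 = 2 semitones.

2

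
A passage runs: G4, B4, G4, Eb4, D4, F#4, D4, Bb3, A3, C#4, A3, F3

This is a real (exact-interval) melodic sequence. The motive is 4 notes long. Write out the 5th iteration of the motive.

B2 D#3 B2 G2

With a 4-note motive the entries are G4, D4, A3, each down a 4th from the previous.
Extending down a 4th: E3 → B2.
So cell 5 is B2 D#3 B2 G2.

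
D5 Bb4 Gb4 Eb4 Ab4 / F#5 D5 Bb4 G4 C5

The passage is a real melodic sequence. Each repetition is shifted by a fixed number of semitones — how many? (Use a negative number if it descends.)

The 5-note cells begin on D5, F#5 — each up a 3rd from the last.
D5→F#5 is 78 − 74 = 4 semitones.

4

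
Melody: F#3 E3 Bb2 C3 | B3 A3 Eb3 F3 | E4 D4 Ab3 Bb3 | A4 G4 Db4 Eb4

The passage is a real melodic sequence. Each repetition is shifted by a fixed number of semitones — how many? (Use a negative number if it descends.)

With a 4-note motive the entries are F#3, B3, E4, A4, each up a 4th from the previous.
Counting half-steps from F#3 to B3: 5.

5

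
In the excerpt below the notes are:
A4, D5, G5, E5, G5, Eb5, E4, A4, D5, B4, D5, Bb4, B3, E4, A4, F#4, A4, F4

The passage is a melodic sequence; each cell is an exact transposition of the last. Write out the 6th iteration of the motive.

The 6-note cells begin on A4, E4, B3 — each down a 4th from the last.
Carrying on: F#3 → C#3 → G#2.
So cell 6 is G#2 C#3 F#3 D#3 F#3 D3.

G#2 C#3 F#3 D#3 F#3 D3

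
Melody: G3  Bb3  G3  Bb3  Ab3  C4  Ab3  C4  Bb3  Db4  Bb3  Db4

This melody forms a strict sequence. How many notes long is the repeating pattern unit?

Try groups of 4 (3 cells in 12 notes):
G3 Bb3 G3 Bb3 | Ab3 C4 Ab3 C4 | Bb3 Db4 Bb3 Db4
Every group is a transposition up a 2nd of the one before; no shorter unit works.

4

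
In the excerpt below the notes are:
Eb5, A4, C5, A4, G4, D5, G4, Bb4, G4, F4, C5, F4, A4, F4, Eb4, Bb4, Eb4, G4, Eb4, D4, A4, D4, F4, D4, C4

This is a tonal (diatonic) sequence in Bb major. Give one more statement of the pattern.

G4 C4 Eb4 C4 Bb3

The 5-note cells begin on Eb5, D5, C5, Bb4, A4 — each down a 2nd from the last.
Statement 6 starts on G4 and keeps the same diatonic contour: G4 C4 Eb4 C4 Bb3.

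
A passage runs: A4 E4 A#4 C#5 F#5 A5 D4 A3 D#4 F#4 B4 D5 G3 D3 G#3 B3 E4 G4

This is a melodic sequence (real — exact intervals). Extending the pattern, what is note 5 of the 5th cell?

D3

The unit is 6 notes. Position-5 pitches of the 3 shown cells: F#5, B4, E4.
Each moves down a 5th. Continuing: A3 → D3.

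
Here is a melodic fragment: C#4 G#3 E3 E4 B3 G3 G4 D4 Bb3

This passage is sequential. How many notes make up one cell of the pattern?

Try groups of 3 (3 cells in 9 notes):
C#4 G#3 E3 | E4 B3 G3 | G4 D4 Bb3
Every group is a transposition up a 3rd of the one before; no shorter unit works.

3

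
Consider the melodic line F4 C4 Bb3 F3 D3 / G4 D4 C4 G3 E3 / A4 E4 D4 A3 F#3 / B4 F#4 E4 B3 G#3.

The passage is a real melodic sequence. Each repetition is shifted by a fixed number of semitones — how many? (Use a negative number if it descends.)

2

Taking 5-note groups, the heads are F4, G4, A4, B4: the pattern moves up a 2nd.
F4 to G4 spans +2 semitones.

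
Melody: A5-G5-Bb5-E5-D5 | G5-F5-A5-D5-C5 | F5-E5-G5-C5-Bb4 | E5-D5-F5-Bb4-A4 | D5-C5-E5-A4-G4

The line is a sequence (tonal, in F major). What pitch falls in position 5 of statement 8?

With 5-note cells, note 5 of each statement runs D5, C5, Bb4, A4, G4.
Each moves down a 2nd. Continuing: F4 → E4 → D4.

D4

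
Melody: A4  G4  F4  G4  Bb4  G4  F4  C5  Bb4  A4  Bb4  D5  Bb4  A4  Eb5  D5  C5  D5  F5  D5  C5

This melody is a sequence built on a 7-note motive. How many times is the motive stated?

21 notes in groups of 7 gives 21/7 = 3 statements.
Starts: A4, C5, Eb5 — each up a 3rd.

3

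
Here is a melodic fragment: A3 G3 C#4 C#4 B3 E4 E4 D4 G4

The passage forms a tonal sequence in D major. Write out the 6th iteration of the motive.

D5 C#5 F#5

With a 3-note motive the entries are A3, C#4, E4, each up a 3rd from the previous.
Continuing the starts: G4 → B4 → D5.
So cell 6 is D5 C#5 F#5.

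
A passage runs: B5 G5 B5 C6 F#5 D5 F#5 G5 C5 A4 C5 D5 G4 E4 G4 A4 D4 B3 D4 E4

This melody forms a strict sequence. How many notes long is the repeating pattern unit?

4

There are 20 notes; a 4-note unit gives 5 cells:
B5 G5 B5 C6 | F#5 D5 F#5 G5 | C5 A4 C5 D5 | G4 E4 G4 A4 | D4 B3 D4 E4
That's a consistent down a 4th shift per cell, and no other grouping gives one.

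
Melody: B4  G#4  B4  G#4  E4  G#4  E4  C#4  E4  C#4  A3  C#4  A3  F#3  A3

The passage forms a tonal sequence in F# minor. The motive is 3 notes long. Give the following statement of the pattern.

Unit = 3 notes; the statements start on B4, G#4, E4, C#4, A3, moving down a 3rd each time.
From F#3 the diatonic shape gives F#3 D3 F#3.

F#3 D3 F#3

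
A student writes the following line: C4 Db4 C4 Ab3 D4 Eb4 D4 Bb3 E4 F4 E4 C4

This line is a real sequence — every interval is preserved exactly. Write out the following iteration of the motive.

F#4 G4 F#4 D4

Unit = 4 notes; the statements start on C4, D4, E4, moving up a 2nd each time.
So cell 4 is F#4 G4 F#4 D4.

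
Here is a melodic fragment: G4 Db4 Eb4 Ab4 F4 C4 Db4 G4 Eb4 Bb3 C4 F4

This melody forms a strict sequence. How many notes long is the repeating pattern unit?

4

12 notes total. Splitting into 3 groups of 4:
G4 Db4 Eb4 Ab4 | F4 C4 Db4 G4 | Eb4 Bb3 C4 F4
Each cell is the previous one down a 2nd — so the unit is 4 notes.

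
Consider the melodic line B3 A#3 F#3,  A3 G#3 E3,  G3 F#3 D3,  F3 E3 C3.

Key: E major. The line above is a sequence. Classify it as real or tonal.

real

Each cell has the same semitone pattern (-1, -4) — intervals are preserved exactly.
And A#3 lies outside E major, so the sequence is real rather than tonal.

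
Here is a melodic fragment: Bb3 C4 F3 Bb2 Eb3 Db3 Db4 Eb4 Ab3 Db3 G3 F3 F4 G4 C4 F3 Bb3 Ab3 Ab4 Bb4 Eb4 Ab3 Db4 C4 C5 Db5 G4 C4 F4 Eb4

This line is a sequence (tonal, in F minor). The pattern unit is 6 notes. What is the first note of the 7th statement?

Unit = 6 notes; the statements start on Bb3, Db4, F4, Ab4, C5, moving up a 3rd each time.
Continuing: Eb5 → G5. Statement 7 starts on G5.

G5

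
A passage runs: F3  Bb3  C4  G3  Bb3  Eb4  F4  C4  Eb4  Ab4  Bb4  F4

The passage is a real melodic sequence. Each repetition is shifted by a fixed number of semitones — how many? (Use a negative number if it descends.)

The 4-note cells begin on F3, Bb3, Eb4 — each up a 4th from the last.
F3→Bb3 is 58 − 53 = 5 semitones.

5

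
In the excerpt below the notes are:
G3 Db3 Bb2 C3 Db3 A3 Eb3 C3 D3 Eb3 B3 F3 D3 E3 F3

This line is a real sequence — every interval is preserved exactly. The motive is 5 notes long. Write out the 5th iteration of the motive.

D#4 A3 F#3 G#3 A3

Unit = 5 notes; the statements start on G3, A3, B3, moving up a 2nd each time.
Extending up a 2nd: C#4 → D#4.
From D#4 the exact shape gives D#4 A3 F#3 G#3 A3.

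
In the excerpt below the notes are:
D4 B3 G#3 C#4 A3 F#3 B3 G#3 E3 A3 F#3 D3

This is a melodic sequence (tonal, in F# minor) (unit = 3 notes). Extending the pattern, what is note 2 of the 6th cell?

D3

Grouping in 3s, the 2nd note of each cell is B3, A3, G#3, F#3.
Carrying that down a 2nd forward: E3 → D3.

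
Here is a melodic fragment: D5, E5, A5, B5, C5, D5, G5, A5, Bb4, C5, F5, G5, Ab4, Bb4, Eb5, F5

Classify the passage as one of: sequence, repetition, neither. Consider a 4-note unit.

sequence

Each 4-note cell is the previous one transposed down a 2nd.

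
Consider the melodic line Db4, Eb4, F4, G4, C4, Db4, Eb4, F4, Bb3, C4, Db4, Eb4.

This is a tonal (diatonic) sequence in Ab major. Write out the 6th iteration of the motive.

The 4-note cells begin on Db4, C4, Bb3 — each down a 2nd from the last.
Extending down a 2nd: Ab3 → G3 → F3.
From F3 the diatonic shape gives F3 G3 Ab3 Bb3.

F3 G3 Ab3 Bb3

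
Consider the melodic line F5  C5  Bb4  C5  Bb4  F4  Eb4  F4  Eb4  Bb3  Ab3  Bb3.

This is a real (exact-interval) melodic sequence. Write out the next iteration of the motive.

Ab3 Eb3 Db3 Eb3

Taking 4-note groups, the heads are F5, Bb4, Eb4: the pattern moves down a 5th.
Statement 4 starts on Ab3 and keeps the same exact contour: Ab3 Eb3 Db3 Eb3.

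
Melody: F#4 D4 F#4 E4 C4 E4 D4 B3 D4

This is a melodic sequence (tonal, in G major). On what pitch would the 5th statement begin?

Taking 3-note groups, the heads are F#4, E4, D4: the pattern moves down a 2nd.
Extending the heads down a 2nd: C4 → B3.

B3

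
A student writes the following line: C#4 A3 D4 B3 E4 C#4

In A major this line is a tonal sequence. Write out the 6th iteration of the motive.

The 2-note cells begin on C#4, D4, E4 — each up a 2nd from the last.
Extending up a 2nd: F#4 → G#4 → A4.
From A4 the diatonic shape gives A4 F#4.

A4 F#4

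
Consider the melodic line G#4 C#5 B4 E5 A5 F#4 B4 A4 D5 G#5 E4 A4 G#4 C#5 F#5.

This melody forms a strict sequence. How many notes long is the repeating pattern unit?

15 notes total. Splitting into 3 groups of 5:
G#4 C#5 B4 E5 A5 | F#4 B4 A4 D5 G#5 | E4 A4 G#4 C#5 F#5
That's a consistent down a 2nd shift per cell, and no other grouping gives one.

5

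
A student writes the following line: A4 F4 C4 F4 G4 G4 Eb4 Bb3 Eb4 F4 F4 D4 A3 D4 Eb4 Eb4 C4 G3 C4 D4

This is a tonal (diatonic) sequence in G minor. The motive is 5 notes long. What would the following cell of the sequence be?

With a 5-note motive the entries are A4, G4, F4, Eb4, each down a 2nd from the previous.
From D4 the diatonic shape gives D4 Bb3 F3 Bb3 C4.

D4 Bb3 F3 Bb3 C4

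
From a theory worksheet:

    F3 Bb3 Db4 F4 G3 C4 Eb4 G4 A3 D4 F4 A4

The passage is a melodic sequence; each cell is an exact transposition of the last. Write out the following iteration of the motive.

B3 E4 G4 B4

With a 4-note motive the entries are F3, G3, A3, each up a 2nd from the previous.
From B3 the exact shape gives B3 E4 G4 B4.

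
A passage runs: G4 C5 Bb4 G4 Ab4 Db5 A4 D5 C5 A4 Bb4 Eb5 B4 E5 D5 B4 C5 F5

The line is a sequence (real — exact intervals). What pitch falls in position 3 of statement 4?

E5

With 6-note cells, note 3 of each statement runs Bb4, C5, D5.
From D5, up a 2nd gives E5.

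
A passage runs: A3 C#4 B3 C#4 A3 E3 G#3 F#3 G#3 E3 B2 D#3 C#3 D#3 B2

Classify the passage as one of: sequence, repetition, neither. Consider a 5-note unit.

Each 5-note cell is the previous one transposed down a 4th.

sequence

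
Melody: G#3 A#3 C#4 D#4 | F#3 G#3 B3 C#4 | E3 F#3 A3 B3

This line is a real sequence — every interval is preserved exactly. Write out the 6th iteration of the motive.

The 4-note cells begin on G#3, F#3, E3 — each down a 2nd from the last.
Carrying on: D3 → C3 → Bb2.
So cell 6 is Bb2 C3 Eb3 F3.

Bb2 C3 Eb3 F3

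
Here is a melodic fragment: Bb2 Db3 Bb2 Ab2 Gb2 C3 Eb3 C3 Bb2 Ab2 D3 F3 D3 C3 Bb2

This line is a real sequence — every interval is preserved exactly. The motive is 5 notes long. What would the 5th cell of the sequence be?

Taking 5-note groups, the heads are Bb2, C3, D3: the pattern moves up a 2nd.
Carrying on: E3 → F#3.
Statement 5 starts on F#3 and keeps the same exact contour: F#3 A3 F#3 E3 D3.

F#3 A3 F#3 E3 D3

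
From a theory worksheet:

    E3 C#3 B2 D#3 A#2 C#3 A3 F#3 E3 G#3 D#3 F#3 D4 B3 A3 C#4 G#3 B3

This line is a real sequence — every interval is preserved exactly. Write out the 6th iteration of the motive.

F5 D5 C5 E5 B4 D5

The 6-note cells begin on E3, A3, D4 — each up a 4th from the last.
Extending up a 4th: G4 → C5 → F5.
So cell 6 is F5 D5 C5 E5 B4 D5.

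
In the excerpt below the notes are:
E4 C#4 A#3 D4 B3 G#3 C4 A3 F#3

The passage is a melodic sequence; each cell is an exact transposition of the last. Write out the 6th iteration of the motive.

Unit = 3 notes; the statements start on E4, D4, C4, moving down a 2nd each time.
Extending down a 2nd: Bb3 → Ab3 → Gb3.
From Gb3 the exact shape gives Gb3 Eb3 C3.

Gb3 Eb3 C3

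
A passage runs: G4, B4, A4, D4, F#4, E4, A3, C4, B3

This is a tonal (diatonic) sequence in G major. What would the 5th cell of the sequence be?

Unit = 3 notes; the statements start on G4, D4, A3, moving down a 4th each time.
Extending down a 4th: E3 → B2.
From B2 the diatonic shape gives B2 D3 C3.

B2 D3 C3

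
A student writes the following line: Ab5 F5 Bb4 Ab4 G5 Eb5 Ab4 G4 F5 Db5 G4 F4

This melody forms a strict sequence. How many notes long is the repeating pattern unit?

Try groups of 4 (3 cells in 12 notes):
Ab5 F5 Bb4 Ab4 | G5 Eb5 Ab4 G4 | F5 Db5 G4 F4
Each cell is the previous one down a 2nd — so the unit is 4 notes.

4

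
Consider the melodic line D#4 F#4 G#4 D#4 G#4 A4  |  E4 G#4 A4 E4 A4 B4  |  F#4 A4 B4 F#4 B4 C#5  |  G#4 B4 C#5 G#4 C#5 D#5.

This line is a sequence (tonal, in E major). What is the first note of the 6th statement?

Taking 6-note groups, the heads are D#4, E4, F#4, G#4: the pattern moves up a 2nd.
Continuing: A4 → B4. Statement 6 starts on B4.

B4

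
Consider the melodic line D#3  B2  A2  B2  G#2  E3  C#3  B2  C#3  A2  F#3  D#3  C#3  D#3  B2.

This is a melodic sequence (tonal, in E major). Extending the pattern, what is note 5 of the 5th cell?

D#3

Grouping in 5s, the 5th note of each cell is G#2, A2, B2.
Extending up a 2nd: C#3 → D#3.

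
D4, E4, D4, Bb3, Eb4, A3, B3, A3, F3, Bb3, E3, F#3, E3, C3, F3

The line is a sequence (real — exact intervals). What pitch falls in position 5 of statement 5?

G2

Grouping in 5s, the 5th note of each cell is Eb4, Bb3, F3.
Extending down a 4th: C3 → G2.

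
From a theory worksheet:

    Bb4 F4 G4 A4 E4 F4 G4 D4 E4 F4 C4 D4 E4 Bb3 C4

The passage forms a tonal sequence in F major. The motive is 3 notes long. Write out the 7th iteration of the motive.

C4 G3 A3

Taking 3-note groups, the heads are Bb4, A4, G4, F4, E4: the pattern moves down a 2nd.
Carrying on: D4 → C4.
From C4 the diatonic shape gives C4 G3 A3.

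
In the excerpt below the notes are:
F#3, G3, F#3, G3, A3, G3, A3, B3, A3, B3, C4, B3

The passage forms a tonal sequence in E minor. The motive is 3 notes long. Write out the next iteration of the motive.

The 3-note cells begin on F#3, G3, A3, B3 — each up a 2nd from the last.
Statement 5 starts on C4 and keeps the same diatonic contour: C4 D4 C4.

C4 D4 C4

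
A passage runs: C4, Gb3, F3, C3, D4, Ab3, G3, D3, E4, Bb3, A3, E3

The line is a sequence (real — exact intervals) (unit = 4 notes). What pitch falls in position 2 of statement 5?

D4

The unit is 4 notes. Position-2 pitches of the 3 shown cells: Gb3, Ab3, Bb3.
Each moves up a 2nd. Continuing: C4 → D4.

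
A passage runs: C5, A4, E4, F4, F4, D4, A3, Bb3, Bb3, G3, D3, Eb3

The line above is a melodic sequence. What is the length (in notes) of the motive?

Try groups of 4 (3 cells in 12 notes):
C5 A4 E4 F4 | F4 D4 A3 Bb3 | Bb3 G3 D3 Eb3
That's a consistent down a 5th shift per cell, and no other grouping gives one.

4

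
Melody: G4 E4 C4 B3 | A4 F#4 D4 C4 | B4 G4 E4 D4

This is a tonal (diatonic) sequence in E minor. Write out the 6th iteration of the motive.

With a 4-note motive the entries are G4, A4, B4, each up a 2nd from the previous.
Continuing the starts: C5 → D5 → E5.
Statement 6 starts on E5 and keeps the same diatonic contour: E5 C5 A4 G4.

E5 C5 A4 G4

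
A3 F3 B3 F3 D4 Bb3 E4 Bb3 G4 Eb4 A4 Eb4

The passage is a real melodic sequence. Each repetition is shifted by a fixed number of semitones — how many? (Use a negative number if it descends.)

With a 4-note motive the entries are A3, D4, G4, each up a 4th from the previous.
A3→D4 is 62 − 57 = 5 semitones.

5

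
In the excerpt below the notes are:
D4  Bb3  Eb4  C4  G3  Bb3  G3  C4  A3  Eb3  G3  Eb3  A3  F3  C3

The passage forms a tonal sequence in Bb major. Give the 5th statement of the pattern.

C3 A2 D3 Bb2 F2

With a 5-note motive the entries are D4, Bb3, G3, each down a 3rd from the previous.
Continuing the starts: Eb3 → C3.
From C3 the diatonic shape gives C3 A2 D3 Bb2 F2.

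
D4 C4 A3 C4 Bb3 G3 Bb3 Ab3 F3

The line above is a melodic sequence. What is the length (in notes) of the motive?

3

9 notes total. Splitting into 3 groups of 3:
D4 C4 A3 | C4 Bb3 G3 | Bb3 Ab3 F3
Each cell is the previous one down a 2nd — so the unit is 3 notes.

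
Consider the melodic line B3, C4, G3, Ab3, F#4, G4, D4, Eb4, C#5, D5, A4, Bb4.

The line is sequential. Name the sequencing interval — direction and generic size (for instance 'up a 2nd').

Taking 4-note groups, the heads are B3, F#4, C#5: the pattern moves up a 5th.
From B3 to F#4: up a 5th.

up a 5th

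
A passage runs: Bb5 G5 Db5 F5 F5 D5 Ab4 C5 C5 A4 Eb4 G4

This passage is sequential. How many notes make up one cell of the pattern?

There are 12 notes; a 4-note unit gives 3 cells:
Bb5 G5 Db5 F5 | F5 D5 Ab4 C5 | C5 A4 Eb4 G4
Every group is a transposition down a 4th of the one before; no shorter unit works.

4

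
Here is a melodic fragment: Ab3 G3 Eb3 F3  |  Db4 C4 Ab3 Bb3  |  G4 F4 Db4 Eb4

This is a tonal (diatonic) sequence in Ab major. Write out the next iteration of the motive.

Taking 4-note groups, the heads are Ab3, Db4, G4: the pattern moves up a 4th.
Statement 4 starts on C5 and keeps the same diatonic contour: C5 Bb4 G4 Ab4.

C5 Bb4 G4 Ab4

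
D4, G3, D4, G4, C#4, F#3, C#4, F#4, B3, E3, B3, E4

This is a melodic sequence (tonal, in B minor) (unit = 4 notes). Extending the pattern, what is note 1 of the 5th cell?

G3

The unit is 4 notes. Position-1 pitches of the 3 shown cells: D4, C#4, B3.
Each moves down a 2nd. Continuing: A3 → G3.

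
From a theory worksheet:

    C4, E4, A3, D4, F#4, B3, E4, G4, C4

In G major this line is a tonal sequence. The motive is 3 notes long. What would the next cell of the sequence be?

The 3-note cells begin on C4, D4, E4 — each up a 2nd from the last.
So cell 4 is F#4 A4 D4.

F#4 A4 D4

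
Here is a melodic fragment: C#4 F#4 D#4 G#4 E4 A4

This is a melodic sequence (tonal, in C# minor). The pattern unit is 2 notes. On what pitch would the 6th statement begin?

The 2-note cells begin on C#4, D#4, E4 — each up a 2nd from the last.
Continuing: F#4 → G#4 → A4. Statement 6 starts on A4.

A4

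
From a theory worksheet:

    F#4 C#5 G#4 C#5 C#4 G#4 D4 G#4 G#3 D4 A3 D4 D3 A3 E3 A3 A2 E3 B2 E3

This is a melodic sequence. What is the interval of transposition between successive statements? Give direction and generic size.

down a 4th

The 4-note cells begin on F#4, C#4, G#3, D3, A2 — each down a 4th from the last.
From F#4 to C#4: down a 4th.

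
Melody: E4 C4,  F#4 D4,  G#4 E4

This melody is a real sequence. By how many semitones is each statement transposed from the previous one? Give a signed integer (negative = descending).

2

Unit = 2 notes; the statements start on E4, F#4, G#4, moving up a 2nd each time.
Counting half-steps from E4 to F#4: 2.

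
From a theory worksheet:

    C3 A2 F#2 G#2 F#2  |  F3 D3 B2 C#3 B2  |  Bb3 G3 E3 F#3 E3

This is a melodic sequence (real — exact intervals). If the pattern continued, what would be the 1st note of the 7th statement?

Gb5

Grouping in 5s, the 1st note of each cell is C3, F3, Bb3.
Carrying that up a 4th forward: Eb4 → Ab4 → Db5 → Gb5.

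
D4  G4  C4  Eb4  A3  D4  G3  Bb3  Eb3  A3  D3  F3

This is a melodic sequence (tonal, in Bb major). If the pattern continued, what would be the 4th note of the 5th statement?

With 4-note cells, note 4 of each statement runs Eb4, Bb3, F3.
Each moves down a 4th. Continuing: C3 → G2.

G2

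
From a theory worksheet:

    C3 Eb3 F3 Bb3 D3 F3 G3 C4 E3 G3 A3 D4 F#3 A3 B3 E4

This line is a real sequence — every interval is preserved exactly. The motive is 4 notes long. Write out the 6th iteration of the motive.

A#3 C#4 D#4 G#4

The 4-note cells begin on C3, D3, E3, F#3 — each up a 2nd from the last.
Continuing the starts: G#3 → A#3.
So cell 6 is A#3 C#4 D#4 G#4.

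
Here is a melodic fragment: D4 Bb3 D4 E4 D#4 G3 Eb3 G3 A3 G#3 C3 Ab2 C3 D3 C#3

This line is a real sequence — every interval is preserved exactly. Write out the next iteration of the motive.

Taking 5-note groups, the heads are D4, G3, C3: the pattern moves down a 5th.
From F2 the exact shape gives F2 Db2 F2 G2 F#2.

F2 Db2 F2 G2 F#2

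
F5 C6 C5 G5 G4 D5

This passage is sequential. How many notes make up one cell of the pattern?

Try groups of 2 (3 cells in 6 notes):
F5 C6 | C5 G5 | G4 D5
Every group is a transposition down a 4th of the one before; no shorter unit works.

2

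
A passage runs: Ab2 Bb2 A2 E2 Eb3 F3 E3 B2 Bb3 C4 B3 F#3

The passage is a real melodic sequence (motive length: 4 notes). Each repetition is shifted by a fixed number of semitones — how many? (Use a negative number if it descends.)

7

Taking 4-note groups, the heads are Ab2, Eb3, Bb3: the pattern moves up a 5th.
Ab2 to Eb3 spans +7 semitones.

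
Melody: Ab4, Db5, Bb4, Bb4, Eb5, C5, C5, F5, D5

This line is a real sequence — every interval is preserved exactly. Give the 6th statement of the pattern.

F#5 B5 G#5

With a 3-note motive the entries are Ab4, Bb4, C5, each up a 2nd from the previous.
Continuing the starts: D5 → E5 → F#5.
Statement 6 starts on F#5 and keeps the same exact contour: F#5 B5 G#5.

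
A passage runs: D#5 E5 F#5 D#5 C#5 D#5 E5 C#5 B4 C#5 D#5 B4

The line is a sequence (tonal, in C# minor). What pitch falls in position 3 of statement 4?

Grouping in 4s, the 3rd note of each cell is F#5, E5, D#5.
From D#5, down a 2nd gives C#5.

C#5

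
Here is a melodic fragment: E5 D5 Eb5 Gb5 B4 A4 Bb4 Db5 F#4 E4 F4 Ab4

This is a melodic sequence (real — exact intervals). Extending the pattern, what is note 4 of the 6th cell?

The unit is 4 notes. Position-4 pitches of the 3 shown cells: Gb5, Db5, Ab4.
Extending down a 4th: Eb4 → Bb3 → F3.

F3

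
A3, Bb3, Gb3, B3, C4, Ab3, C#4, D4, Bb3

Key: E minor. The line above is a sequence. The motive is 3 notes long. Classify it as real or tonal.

Each cell has the same semitone pattern (1, -4) — intervals are preserved exactly.
And Bb3 lies outside E minor, so the sequence is real rather than tonal.

real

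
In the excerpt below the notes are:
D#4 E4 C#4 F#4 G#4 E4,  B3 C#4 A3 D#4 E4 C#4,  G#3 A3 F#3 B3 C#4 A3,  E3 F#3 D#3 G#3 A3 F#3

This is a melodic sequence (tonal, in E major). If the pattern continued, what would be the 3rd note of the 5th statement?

B2

Grouping in 6s, the 3rd note of each cell is C#4, A3, F#3, D#3.
Each moves down a 3rd; the next is B2.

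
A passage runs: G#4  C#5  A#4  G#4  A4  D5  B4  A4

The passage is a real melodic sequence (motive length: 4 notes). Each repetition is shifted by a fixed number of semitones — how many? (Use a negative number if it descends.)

1

Taking 4-note groups, the heads are G#4, A4: the pattern moves up a 2nd.
G#4 to A4 spans +1 semitones.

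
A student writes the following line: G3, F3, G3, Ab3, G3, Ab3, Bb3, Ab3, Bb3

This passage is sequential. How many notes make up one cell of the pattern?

9 notes total. Splitting into 3 groups of 3:
G3 F3 G3 | Ab3 G3 Ab3 | Bb3 Ab3 Bb3
That's a consistent up a 2nd shift per cell, and no other grouping gives one.

3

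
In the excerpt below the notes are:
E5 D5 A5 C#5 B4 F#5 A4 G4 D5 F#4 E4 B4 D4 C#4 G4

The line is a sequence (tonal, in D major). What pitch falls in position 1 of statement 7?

G3

The unit is 3 notes. Position-1 pitches of the 5 shown cells: E5, C#5, A4, F#4, D4.
Extending down a 3rd: B3 → G3.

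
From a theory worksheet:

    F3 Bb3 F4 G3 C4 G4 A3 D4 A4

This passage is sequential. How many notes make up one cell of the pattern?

3

There are 9 notes; a 3-note unit gives 3 cells:
F3 Bb3 F4 | G3 C4 G4 | A3 D4 A4
That's a consistent up a 2nd shift per cell, and no other grouping gives one.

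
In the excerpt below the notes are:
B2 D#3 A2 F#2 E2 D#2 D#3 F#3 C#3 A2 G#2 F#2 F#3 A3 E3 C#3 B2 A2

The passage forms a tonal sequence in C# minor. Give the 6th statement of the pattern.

Taking 6-note groups, the heads are B2, D#3, F#3: the pattern moves up a 3rd.
Extending up a 3rd: A3 → C#4 → E4.
From E4 the diatonic shape gives E4 G#4 D#4 B3 A3 G#3.

E4 G#4 D#4 B3 A3 G#3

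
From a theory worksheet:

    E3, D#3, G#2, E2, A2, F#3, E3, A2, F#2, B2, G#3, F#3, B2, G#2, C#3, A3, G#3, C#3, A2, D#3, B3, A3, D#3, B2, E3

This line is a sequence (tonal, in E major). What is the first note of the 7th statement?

Unit = 5 notes; the statements start on E3, F#3, G#3, A3, B3, moving up a 2nd each time.
Extending the heads up a 2nd: C#4 → D#4.

D#4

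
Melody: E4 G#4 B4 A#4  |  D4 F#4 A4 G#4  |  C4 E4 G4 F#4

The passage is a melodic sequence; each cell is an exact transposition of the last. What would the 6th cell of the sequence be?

Gb3 Bb3 Db4 C4

Taking 4-note groups, the heads are E4, D4, C4: the pattern moves down a 2nd.
Carrying on: Bb3 → Ab3 → Gb3.
Statement 6 starts on Gb3 and keeps the same exact contour: Gb3 Bb3 Db4 C4.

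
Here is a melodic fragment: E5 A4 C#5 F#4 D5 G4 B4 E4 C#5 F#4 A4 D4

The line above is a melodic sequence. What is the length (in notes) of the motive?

4

Try groups of 4 (3 cells in 12 notes):
E5 A4 C#5 F#4 | D5 G4 B4 E4 | C#5 F#4 A4 D4
Every group is a transposition down a 2nd of the one before; no shorter unit works.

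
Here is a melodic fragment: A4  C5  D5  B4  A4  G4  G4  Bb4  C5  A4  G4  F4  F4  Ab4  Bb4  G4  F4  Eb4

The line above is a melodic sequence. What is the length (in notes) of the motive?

18 notes total. Splitting into 3 groups of 6:
A4 C5 D5 B4 A4 G4 | G4 Bb4 C5 A4 G4 F4 | F4 Ab4 Bb4 G4 F4 Eb4
Every group is a transposition down a 2nd of the one before; no shorter unit works.

6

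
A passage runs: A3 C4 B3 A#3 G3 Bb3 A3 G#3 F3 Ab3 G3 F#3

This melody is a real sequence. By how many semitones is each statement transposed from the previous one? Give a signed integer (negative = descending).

-2

The 4-note cells begin on A3, G3, F3 — each down a 2nd from the last.
A3 to G3 spans -2 semitones.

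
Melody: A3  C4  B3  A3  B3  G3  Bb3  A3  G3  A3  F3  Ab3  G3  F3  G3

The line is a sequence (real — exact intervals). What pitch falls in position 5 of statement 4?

Grouping in 5s, the 5th note of each cell is B3, A3, G3.
From G3, down a 2nd gives F3.

F3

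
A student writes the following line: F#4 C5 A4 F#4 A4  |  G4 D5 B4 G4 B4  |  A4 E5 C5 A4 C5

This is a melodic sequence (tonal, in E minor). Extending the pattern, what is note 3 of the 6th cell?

With 5-note cells, note 3 of each statement runs A4, B4, C5.
Carrying that up a 2nd forward: D5 → E5 → F#5.

F#5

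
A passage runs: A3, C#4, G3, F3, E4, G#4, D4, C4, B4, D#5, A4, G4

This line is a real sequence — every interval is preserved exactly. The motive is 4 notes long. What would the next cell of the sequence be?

F#5 A#5 E5 D5

Taking 4-note groups, the heads are A3, E4, B4: the pattern moves up a 5th.
Statement 4 starts on F#5 and keeps the same exact contour: F#5 A#5 E5 D5.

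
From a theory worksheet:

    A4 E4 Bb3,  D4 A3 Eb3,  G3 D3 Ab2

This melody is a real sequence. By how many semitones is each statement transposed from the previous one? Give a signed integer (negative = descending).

Unit = 3 notes; the statements start on A4, D4, G3, moving down a 5th each time.
A4→D4 is 62 − 69 = -7 semitones.

-7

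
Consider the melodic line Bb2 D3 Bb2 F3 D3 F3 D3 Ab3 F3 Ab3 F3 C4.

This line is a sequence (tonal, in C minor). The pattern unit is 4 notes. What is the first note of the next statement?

Ab3

Unit = 4 notes; the statements start on Bb2, D3, F3, moving up a 3rd each time.
The next head, up a 3rd from F3, is Ab3.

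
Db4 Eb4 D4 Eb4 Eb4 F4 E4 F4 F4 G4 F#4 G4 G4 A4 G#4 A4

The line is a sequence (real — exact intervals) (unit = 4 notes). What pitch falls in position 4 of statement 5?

Grouping in 4s, the 4th note of each cell is Eb4, F4, G4, A4.
Each moves up a 2nd; the next is B4.

B4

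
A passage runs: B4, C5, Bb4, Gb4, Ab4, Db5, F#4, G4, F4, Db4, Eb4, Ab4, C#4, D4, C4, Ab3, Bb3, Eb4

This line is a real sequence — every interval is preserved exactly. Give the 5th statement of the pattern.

With a 6-note motive the entries are B4, F#4, C#4, each down a 4th from the previous.
Continuing the starts: G#3 → D#3.
So cell 5 is D#3 E3 D3 Bb2 C3 F3.

D#3 E3 D3 Bb2 C3 F3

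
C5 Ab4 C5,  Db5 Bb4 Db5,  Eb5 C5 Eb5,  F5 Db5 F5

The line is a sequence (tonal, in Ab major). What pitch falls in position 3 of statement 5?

G5

The unit is 3 notes. Position-3 pitches of the 4 shown cells: C5, Db5, Eb5, F5.
One more up a 2nd gives G5.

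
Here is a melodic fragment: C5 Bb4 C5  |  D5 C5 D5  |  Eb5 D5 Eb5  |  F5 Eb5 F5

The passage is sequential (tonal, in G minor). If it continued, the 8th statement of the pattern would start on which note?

C6

With a 3-note motive the entries are C5, D5, Eb5, F5, each up a 2nd from the previous.
Extending the heads up a 2nd: G5 → A5 → Bb5 → C6.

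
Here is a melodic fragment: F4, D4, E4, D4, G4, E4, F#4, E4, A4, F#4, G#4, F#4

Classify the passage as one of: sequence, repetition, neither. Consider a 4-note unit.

sequence

Each 4-note cell is the previous one transposed up a 2nd.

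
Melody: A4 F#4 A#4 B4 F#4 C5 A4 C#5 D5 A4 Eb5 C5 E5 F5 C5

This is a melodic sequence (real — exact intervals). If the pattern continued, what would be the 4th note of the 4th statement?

With 5-note cells, note 4 of each statement runs B4, D5, F5.
From F5, up a 3rd gives Ab5.

Ab5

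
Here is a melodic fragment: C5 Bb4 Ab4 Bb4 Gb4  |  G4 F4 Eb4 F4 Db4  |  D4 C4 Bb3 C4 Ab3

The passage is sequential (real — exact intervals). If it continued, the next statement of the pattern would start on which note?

The 5-note cells begin on C5, G4, D4 — each down a 4th from the last.
The next head, down a 4th from D4, is A3.

A3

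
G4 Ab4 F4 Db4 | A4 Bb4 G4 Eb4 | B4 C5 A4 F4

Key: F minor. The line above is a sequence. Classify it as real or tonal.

Each cell has the same semitone pattern (1, -3, -4) — intervals are preserved exactly.
And A4 lies outside F minor, so the sequence is real rather than tonal.

real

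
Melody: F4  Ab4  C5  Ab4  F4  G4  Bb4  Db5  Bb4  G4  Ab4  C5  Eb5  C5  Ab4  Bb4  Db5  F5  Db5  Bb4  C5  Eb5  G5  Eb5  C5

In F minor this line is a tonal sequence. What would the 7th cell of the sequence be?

With a 5-note motive the entries are F4, G4, Ab4, Bb4, C5, each up a 2nd from the previous.
Extending up a 2nd: Db5 → Eb5.
Statement 7 starts on Eb5 and keeps the same diatonic contour: Eb5 G5 Bb5 G5 Eb5.

Eb5 G5 Bb5 G5 Eb5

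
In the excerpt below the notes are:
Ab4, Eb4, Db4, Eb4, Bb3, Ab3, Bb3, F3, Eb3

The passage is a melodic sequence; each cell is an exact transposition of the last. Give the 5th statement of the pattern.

Taking 3-note groups, the heads are Ab4, Eb4, Bb3: the pattern moves down a 4th.
Extending down a 4th: F3 → C3.
Statement 5 starts on C3 and keeps the same exact contour: C3 G2 F2.

C3 G2 F2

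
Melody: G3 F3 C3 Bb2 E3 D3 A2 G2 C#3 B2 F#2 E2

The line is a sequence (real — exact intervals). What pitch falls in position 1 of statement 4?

A#2

With 4-note cells, note 1 of each statement runs G3, E3, C#3.
From C#3, down a 3rd gives A#2.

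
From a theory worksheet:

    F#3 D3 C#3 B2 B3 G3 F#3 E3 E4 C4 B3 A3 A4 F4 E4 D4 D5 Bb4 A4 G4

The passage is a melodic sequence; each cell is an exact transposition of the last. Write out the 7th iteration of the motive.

C6 Ab5 G5 F5

Taking 4-note groups, the heads are F#3, B3, E4, A4, D5: the pattern moves up a 4th.
Carrying on: G5 → C6.
So cell 7 is C6 Ab5 G5 F5.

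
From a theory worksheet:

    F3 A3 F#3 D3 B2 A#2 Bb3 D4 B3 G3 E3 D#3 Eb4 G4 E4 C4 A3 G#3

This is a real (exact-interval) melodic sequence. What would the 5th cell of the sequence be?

Db5 F5 D5 Bb4 G4 F#4

Taking 6-note groups, the heads are F3, Bb3, Eb4: the pattern moves up a 4th.
Carrying on: Ab4 → Db5.
Statement 5 starts on Db5 and keeps the same exact contour: Db5 F5 D5 Bb4 G4 F#4.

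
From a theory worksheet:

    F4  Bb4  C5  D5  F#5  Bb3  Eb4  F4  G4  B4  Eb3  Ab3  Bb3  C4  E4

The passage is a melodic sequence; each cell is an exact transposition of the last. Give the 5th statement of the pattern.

Db2 Gb2 Ab2 Bb2 D3

The 5-note cells begin on F4, Bb3, Eb3 — each down a 5th from the last.
Extending down a 5th: Ab2 → Db2.
Statement 5 starts on Db2 and keeps the same exact contour: Db2 Gb2 Ab2 Bb2 D3.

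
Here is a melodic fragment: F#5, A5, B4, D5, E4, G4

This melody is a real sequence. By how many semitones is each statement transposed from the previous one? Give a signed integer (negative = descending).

-7

Taking 2-note groups, the heads are F#5, B4, E4: the pattern moves down a 5th.
F#5→B4 is 71 − 78 = -7 semitones.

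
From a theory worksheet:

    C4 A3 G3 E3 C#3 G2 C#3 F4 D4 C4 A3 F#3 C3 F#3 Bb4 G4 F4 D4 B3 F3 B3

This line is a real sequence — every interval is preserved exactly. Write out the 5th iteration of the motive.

Taking 7-note groups, the heads are C4, F4, Bb4: the pattern moves up a 4th.
Extending up a 4th: Eb5 → Ab5.
From Ab5 the exact shape gives Ab5 F5 Eb5 C5 A4 Eb4 A4.

Ab5 F5 Eb5 C5 A4 Eb4 A4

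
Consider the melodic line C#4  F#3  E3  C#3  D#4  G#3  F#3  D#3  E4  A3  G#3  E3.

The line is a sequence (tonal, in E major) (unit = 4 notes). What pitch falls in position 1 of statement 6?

A4

With 4-note cells, note 1 of each statement runs C#4, D#4, E4.
Each moves up a 2nd. Continuing: F#4 → G#4 → A4.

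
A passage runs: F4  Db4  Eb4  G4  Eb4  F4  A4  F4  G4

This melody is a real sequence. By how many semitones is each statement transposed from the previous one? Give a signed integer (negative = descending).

2

The 3-note cells begin on F4, G4, A4 — each up a 2nd from the last.
Counting half-steps from F4 to G4: 2.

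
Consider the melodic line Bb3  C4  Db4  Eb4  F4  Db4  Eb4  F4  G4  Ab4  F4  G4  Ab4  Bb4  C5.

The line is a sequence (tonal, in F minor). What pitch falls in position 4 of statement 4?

Db5

The unit is 5 notes. Position-4 pitches of the 3 shown cells: Eb4, G4, Bb4.
From Bb4, up a 3rd gives Db5.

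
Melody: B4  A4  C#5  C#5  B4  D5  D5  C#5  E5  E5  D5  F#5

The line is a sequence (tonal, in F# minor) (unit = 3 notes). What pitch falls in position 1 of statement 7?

Grouping in 3s, the 1st note of each cell is B4, C#5, D5, E5.
Extending up a 2nd: F#5 → G#5 → A5.

A5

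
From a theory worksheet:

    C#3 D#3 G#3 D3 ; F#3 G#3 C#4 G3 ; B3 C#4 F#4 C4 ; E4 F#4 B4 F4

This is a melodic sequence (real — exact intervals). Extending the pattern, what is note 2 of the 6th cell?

Grouping in 4s, the 2nd note of each cell is D#3, G#3, C#4, F#4.
Carrying that up a 4th forward: B4 → E5.

E5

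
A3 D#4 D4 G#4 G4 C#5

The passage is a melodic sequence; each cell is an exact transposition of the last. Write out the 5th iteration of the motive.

F5 B5

With a 2-note motive the entries are A3, D4, G4, each up a 4th from the previous.
Carrying on: C5 → F5.
So cell 5 is F5 B5.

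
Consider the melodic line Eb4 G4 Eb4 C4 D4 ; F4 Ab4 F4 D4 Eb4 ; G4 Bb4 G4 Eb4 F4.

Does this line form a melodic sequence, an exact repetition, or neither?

sequence

Each 5-note cell is the previous one transposed up a 2nd.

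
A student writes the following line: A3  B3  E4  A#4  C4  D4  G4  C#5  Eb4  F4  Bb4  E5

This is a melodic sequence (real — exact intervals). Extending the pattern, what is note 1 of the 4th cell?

Grouping in 4s, the 1st note of each cell is A3, C4, Eb4.
One more up a 3rd gives Gb4.

Gb4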